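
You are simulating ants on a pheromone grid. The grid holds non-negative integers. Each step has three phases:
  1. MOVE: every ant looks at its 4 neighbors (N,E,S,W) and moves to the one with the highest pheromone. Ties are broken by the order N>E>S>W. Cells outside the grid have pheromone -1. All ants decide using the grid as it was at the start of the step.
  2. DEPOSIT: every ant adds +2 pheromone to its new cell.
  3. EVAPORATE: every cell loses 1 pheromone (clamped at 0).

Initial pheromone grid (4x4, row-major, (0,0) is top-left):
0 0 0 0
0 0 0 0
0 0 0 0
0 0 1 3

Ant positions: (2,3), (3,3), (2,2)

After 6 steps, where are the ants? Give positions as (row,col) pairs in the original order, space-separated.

Step 1: ant0:(2,3)->S->(3,3) | ant1:(3,3)->W->(3,2) | ant2:(2,2)->S->(3,2)
  grid max=4 at (3,2)
Step 2: ant0:(3,3)->W->(3,2) | ant1:(3,2)->E->(3,3) | ant2:(3,2)->E->(3,3)
  grid max=7 at (3,3)
Step 3: ant0:(3,2)->E->(3,3) | ant1:(3,3)->W->(3,2) | ant2:(3,3)->W->(3,2)
  grid max=8 at (3,2)
Step 4: ant0:(3,3)->W->(3,2) | ant1:(3,2)->E->(3,3) | ant2:(3,2)->E->(3,3)
  grid max=11 at (3,3)
Step 5: ant0:(3,2)->E->(3,3) | ant1:(3,3)->W->(3,2) | ant2:(3,3)->W->(3,2)
  grid max=12 at (3,2)
Step 6: ant0:(3,3)->W->(3,2) | ant1:(3,2)->E->(3,3) | ant2:(3,2)->E->(3,3)
  grid max=15 at (3,3)

(3,2) (3,3) (3,3)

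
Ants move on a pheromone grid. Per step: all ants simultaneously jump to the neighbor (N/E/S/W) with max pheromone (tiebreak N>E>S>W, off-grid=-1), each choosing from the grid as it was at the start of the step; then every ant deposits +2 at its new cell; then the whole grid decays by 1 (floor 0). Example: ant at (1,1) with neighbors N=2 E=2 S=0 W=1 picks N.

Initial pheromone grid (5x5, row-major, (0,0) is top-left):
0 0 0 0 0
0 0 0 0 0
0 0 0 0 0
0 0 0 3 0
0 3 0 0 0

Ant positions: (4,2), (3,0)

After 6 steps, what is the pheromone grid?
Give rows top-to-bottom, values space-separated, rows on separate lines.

After step 1: ants at (4,1),(2,0)
  0 0 0 0 0
  0 0 0 0 0
  1 0 0 0 0
  0 0 0 2 0
  0 4 0 0 0
After step 2: ants at (3,1),(1,0)
  0 0 0 0 0
  1 0 0 0 0
  0 0 0 0 0
  0 1 0 1 0
  0 3 0 0 0
After step 3: ants at (4,1),(0,0)
  1 0 0 0 0
  0 0 0 0 0
  0 0 0 0 0
  0 0 0 0 0
  0 4 0 0 0
After step 4: ants at (3,1),(0,1)
  0 1 0 0 0
  0 0 0 0 0
  0 0 0 0 0
  0 1 0 0 0
  0 3 0 0 0
After step 5: ants at (4,1),(0,2)
  0 0 1 0 0
  0 0 0 0 0
  0 0 0 0 0
  0 0 0 0 0
  0 4 0 0 0
After step 6: ants at (3,1),(0,3)
  0 0 0 1 0
  0 0 0 0 0
  0 0 0 0 0
  0 1 0 0 0
  0 3 0 0 0

0 0 0 1 0
0 0 0 0 0
0 0 0 0 0
0 1 0 0 0
0 3 0 0 0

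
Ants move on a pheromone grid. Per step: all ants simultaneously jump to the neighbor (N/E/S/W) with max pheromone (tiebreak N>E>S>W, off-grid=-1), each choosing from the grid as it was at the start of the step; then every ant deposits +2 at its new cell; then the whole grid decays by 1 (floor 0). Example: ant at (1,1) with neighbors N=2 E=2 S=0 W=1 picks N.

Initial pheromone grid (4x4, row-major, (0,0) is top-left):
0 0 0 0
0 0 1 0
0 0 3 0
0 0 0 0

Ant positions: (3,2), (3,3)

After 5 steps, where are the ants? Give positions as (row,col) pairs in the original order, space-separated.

Step 1: ant0:(3,2)->N->(2,2) | ant1:(3,3)->N->(2,3)
  grid max=4 at (2,2)
Step 2: ant0:(2,2)->E->(2,3) | ant1:(2,3)->W->(2,2)
  grid max=5 at (2,2)
Step 3: ant0:(2,3)->W->(2,2) | ant1:(2,2)->E->(2,3)
  grid max=6 at (2,2)
Step 4: ant0:(2,2)->E->(2,3) | ant1:(2,3)->W->(2,2)
  grid max=7 at (2,2)
Step 5: ant0:(2,3)->W->(2,2) | ant1:(2,2)->E->(2,3)
  grid max=8 at (2,2)

(2,2) (2,3)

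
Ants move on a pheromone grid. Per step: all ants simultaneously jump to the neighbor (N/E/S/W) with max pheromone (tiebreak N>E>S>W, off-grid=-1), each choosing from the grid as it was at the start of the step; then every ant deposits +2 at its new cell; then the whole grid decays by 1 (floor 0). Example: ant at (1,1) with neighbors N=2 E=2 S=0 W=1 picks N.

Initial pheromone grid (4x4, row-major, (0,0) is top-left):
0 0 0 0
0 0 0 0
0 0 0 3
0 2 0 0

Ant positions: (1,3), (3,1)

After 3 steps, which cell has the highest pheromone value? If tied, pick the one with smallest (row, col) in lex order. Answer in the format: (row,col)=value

Step 1: ant0:(1,3)->S->(2,3) | ant1:(3,1)->N->(2,1)
  grid max=4 at (2,3)
Step 2: ant0:(2,3)->N->(1,3) | ant1:(2,1)->S->(3,1)
  grid max=3 at (2,3)
Step 3: ant0:(1,3)->S->(2,3) | ant1:(3,1)->N->(2,1)
  grid max=4 at (2,3)
Final grid:
  0 0 0 0
  0 0 0 0
  0 1 0 4
  0 1 0 0
Max pheromone 4 at (2,3)

Answer: (2,3)=4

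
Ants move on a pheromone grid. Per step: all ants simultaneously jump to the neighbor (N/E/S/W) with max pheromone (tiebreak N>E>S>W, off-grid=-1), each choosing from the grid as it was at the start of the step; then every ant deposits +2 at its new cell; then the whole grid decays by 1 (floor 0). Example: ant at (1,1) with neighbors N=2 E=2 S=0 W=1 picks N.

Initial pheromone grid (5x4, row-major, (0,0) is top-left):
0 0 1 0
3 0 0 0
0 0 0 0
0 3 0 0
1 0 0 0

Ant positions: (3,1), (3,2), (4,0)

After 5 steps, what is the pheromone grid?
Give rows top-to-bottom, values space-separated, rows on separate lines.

After step 1: ants at (2,1),(3,1),(3,0)
  0 0 0 0
  2 0 0 0
  0 1 0 0
  1 4 0 0
  0 0 0 0
After step 2: ants at (3,1),(2,1),(3,1)
  0 0 0 0
  1 0 0 0
  0 2 0 0
  0 7 0 0
  0 0 0 0
After step 3: ants at (2,1),(3,1),(2,1)
  0 0 0 0
  0 0 0 0
  0 5 0 0
  0 8 0 0
  0 0 0 0
After step 4: ants at (3,1),(2,1),(3,1)
  0 0 0 0
  0 0 0 0
  0 6 0 0
  0 11 0 0
  0 0 0 0
After step 5: ants at (2,1),(3,1),(2,1)
  0 0 0 0
  0 0 0 0
  0 9 0 0
  0 12 0 0
  0 0 0 0

0 0 0 0
0 0 0 0
0 9 0 0
0 12 0 0
0 0 0 0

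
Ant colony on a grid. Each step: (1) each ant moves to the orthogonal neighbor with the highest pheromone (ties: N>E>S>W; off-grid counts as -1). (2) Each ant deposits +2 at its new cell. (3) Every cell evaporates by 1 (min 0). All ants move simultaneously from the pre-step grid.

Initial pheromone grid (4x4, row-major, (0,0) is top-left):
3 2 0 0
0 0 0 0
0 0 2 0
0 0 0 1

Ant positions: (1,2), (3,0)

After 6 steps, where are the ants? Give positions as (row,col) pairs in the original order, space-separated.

Step 1: ant0:(1,2)->S->(2,2) | ant1:(3,0)->N->(2,0)
  grid max=3 at (2,2)
Step 2: ant0:(2,2)->N->(1,2) | ant1:(2,0)->N->(1,0)
  grid max=2 at (2,2)
Step 3: ant0:(1,2)->S->(2,2) | ant1:(1,0)->N->(0,0)
  grid max=3 at (2,2)
Step 4: ant0:(2,2)->N->(1,2) | ant1:(0,0)->E->(0,1)
  grid max=2 at (2,2)
Step 5: ant0:(1,2)->S->(2,2) | ant1:(0,1)->W->(0,0)
  grid max=3 at (2,2)
Step 6: ant0:(2,2)->N->(1,2) | ant1:(0,0)->E->(0,1)
  grid max=2 at (2,2)

(1,2) (0,1)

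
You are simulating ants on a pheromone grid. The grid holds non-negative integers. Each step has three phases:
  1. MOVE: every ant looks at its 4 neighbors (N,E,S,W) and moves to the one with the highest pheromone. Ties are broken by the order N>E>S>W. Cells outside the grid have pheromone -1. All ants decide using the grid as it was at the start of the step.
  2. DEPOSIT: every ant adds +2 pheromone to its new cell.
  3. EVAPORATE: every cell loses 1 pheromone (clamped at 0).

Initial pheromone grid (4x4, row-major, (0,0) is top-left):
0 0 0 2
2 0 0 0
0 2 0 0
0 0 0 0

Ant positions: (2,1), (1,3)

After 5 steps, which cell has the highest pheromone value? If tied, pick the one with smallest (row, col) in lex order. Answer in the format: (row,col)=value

Step 1: ant0:(2,1)->N->(1,1) | ant1:(1,3)->N->(0,3)
  grid max=3 at (0,3)
Step 2: ant0:(1,1)->S->(2,1) | ant1:(0,3)->S->(1,3)
  grid max=2 at (0,3)
Step 3: ant0:(2,1)->N->(1,1) | ant1:(1,3)->N->(0,3)
  grid max=3 at (0,3)
Step 4: ant0:(1,1)->S->(2,1) | ant1:(0,3)->S->(1,3)
  grid max=2 at (0,3)
Step 5: ant0:(2,1)->N->(1,1) | ant1:(1,3)->N->(0,3)
  grid max=3 at (0,3)
Final grid:
  0 0 0 3
  0 1 0 0
  0 1 0 0
  0 0 0 0
Max pheromone 3 at (0,3)

Answer: (0,3)=3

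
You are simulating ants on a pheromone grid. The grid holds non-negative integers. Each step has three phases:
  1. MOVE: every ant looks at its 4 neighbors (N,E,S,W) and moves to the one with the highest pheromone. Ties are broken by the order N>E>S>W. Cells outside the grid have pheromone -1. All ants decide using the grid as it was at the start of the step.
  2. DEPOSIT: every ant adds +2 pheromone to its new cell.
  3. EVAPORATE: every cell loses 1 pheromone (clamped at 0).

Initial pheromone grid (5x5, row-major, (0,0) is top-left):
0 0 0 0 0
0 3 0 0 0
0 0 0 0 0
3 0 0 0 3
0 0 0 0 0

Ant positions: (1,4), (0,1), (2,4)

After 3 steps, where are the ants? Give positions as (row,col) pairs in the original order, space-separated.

Step 1: ant0:(1,4)->N->(0,4) | ant1:(0,1)->S->(1,1) | ant2:(2,4)->S->(3,4)
  grid max=4 at (1,1)
Step 2: ant0:(0,4)->S->(1,4) | ant1:(1,1)->N->(0,1) | ant2:(3,4)->N->(2,4)
  grid max=3 at (1,1)
Step 3: ant0:(1,4)->S->(2,4) | ant1:(0,1)->S->(1,1) | ant2:(2,4)->S->(3,4)
  grid max=4 at (1,1)

(2,4) (1,1) (3,4)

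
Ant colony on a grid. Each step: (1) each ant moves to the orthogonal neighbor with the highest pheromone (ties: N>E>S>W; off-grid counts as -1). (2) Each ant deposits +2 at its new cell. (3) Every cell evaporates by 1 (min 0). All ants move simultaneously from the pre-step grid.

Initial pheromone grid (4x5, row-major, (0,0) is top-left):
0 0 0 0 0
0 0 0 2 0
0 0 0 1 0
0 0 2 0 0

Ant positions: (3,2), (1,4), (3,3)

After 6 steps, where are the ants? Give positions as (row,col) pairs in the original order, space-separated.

Step 1: ant0:(3,2)->N->(2,2) | ant1:(1,4)->W->(1,3) | ant2:(3,3)->W->(3,2)
  grid max=3 at (1,3)
Step 2: ant0:(2,2)->S->(3,2) | ant1:(1,3)->N->(0,3) | ant2:(3,2)->N->(2,2)
  grid max=4 at (3,2)
Step 3: ant0:(3,2)->N->(2,2) | ant1:(0,3)->S->(1,3) | ant2:(2,2)->S->(3,2)
  grid max=5 at (3,2)
Step 4: ant0:(2,2)->S->(3,2) | ant1:(1,3)->N->(0,3) | ant2:(3,2)->N->(2,2)
  grid max=6 at (3,2)
Step 5: ant0:(3,2)->N->(2,2) | ant1:(0,3)->S->(1,3) | ant2:(2,2)->S->(3,2)
  grid max=7 at (3,2)
Step 6: ant0:(2,2)->S->(3,2) | ant1:(1,3)->N->(0,3) | ant2:(3,2)->N->(2,2)
  grid max=8 at (3,2)

(3,2) (0,3) (2,2)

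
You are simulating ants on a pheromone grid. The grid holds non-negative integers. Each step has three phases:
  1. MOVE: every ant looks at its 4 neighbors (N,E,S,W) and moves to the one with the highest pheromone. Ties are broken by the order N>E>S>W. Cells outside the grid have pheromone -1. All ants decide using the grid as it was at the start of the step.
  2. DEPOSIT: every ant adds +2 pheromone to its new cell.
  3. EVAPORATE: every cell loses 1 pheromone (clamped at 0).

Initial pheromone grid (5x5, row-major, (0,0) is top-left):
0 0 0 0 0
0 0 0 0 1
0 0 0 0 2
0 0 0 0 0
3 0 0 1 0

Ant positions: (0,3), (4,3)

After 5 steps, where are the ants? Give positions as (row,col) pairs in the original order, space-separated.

Step 1: ant0:(0,3)->E->(0,4) | ant1:(4,3)->N->(3,3)
  grid max=2 at (4,0)
Step 2: ant0:(0,4)->S->(1,4) | ant1:(3,3)->N->(2,3)
  grid max=1 at (1,4)
Step 3: ant0:(1,4)->N->(0,4) | ant1:(2,3)->N->(1,3)
  grid max=1 at (0,4)
Step 4: ant0:(0,4)->S->(1,4) | ant1:(1,3)->N->(0,3)
  grid max=1 at (0,3)
Step 5: ant0:(1,4)->N->(0,4) | ant1:(0,3)->E->(0,4)
  grid max=3 at (0,4)

(0,4) (0,4)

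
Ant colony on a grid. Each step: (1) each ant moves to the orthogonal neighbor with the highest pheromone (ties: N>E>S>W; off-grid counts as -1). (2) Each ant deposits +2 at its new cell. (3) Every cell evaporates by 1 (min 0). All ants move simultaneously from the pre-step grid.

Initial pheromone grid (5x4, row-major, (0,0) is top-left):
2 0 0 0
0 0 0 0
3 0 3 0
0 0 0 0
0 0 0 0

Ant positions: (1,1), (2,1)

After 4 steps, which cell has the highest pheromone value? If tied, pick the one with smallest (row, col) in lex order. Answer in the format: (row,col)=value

Answer: (2,2)=3

Derivation:
Step 1: ant0:(1,1)->N->(0,1) | ant1:(2,1)->E->(2,2)
  grid max=4 at (2,2)
Step 2: ant0:(0,1)->W->(0,0) | ant1:(2,2)->N->(1,2)
  grid max=3 at (2,2)
Step 3: ant0:(0,0)->E->(0,1) | ant1:(1,2)->S->(2,2)
  grid max=4 at (2,2)
Step 4: ant0:(0,1)->W->(0,0) | ant1:(2,2)->N->(1,2)
  grid max=3 at (2,2)
Final grid:
  2 0 0 0
  0 0 1 0
  0 0 3 0
  0 0 0 0
  0 0 0 0
Max pheromone 3 at (2,2)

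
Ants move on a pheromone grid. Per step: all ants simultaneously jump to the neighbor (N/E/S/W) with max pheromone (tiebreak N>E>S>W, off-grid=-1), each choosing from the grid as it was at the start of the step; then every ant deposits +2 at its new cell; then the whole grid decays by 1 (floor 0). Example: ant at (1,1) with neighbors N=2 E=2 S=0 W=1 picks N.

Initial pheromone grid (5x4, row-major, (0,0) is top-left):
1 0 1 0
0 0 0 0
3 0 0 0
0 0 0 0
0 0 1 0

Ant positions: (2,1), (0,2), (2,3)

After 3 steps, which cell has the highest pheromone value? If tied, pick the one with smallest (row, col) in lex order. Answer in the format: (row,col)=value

Step 1: ant0:(2,1)->W->(2,0) | ant1:(0,2)->E->(0,3) | ant2:(2,3)->N->(1,3)
  grid max=4 at (2,0)
Step 2: ant0:(2,0)->N->(1,0) | ant1:(0,3)->S->(1,3) | ant2:(1,3)->N->(0,3)
  grid max=3 at (2,0)
Step 3: ant0:(1,0)->S->(2,0) | ant1:(1,3)->N->(0,3) | ant2:(0,3)->S->(1,3)
  grid max=4 at (2,0)
Final grid:
  0 0 0 3
  0 0 0 3
  4 0 0 0
  0 0 0 0
  0 0 0 0
Max pheromone 4 at (2,0)

Answer: (2,0)=4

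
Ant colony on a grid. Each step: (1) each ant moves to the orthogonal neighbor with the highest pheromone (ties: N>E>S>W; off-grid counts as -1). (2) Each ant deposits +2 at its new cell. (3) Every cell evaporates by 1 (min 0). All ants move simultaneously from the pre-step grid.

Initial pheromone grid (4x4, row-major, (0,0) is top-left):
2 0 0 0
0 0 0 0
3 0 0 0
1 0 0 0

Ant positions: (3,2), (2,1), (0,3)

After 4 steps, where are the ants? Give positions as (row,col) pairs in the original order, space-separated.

Step 1: ant0:(3,2)->N->(2,2) | ant1:(2,1)->W->(2,0) | ant2:(0,3)->S->(1,3)
  grid max=4 at (2,0)
Step 2: ant0:(2,2)->N->(1,2) | ant1:(2,0)->N->(1,0) | ant2:(1,3)->N->(0,3)
  grid max=3 at (2,0)
Step 3: ant0:(1,2)->N->(0,2) | ant1:(1,0)->S->(2,0) | ant2:(0,3)->S->(1,3)
  grid max=4 at (2,0)
Step 4: ant0:(0,2)->E->(0,3) | ant1:(2,0)->N->(1,0) | ant2:(1,3)->N->(0,3)
  grid max=3 at (0,3)

(0,3) (1,0) (0,3)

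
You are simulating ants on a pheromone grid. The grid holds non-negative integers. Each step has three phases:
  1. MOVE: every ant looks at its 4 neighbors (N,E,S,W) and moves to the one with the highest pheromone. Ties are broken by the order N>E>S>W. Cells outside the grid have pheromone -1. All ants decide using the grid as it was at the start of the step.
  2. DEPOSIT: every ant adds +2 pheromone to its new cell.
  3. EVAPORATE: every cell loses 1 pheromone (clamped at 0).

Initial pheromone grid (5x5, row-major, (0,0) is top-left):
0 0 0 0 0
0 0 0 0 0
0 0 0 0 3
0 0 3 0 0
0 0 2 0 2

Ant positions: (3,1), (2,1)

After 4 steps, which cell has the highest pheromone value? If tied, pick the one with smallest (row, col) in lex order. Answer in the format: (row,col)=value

Step 1: ant0:(3,1)->E->(3,2) | ant1:(2,1)->N->(1,1)
  grid max=4 at (3,2)
Step 2: ant0:(3,2)->S->(4,2) | ant1:(1,1)->N->(0,1)
  grid max=3 at (3,2)
Step 3: ant0:(4,2)->N->(3,2) | ant1:(0,1)->E->(0,2)
  grid max=4 at (3,2)
Step 4: ant0:(3,2)->S->(4,2) | ant1:(0,2)->E->(0,3)
  grid max=3 at (3,2)
Final grid:
  0 0 0 1 0
  0 0 0 0 0
  0 0 0 0 0
  0 0 3 0 0
  0 0 2 0 0
Max pheromone 3 at (3,2)

Answer: (3,2)=3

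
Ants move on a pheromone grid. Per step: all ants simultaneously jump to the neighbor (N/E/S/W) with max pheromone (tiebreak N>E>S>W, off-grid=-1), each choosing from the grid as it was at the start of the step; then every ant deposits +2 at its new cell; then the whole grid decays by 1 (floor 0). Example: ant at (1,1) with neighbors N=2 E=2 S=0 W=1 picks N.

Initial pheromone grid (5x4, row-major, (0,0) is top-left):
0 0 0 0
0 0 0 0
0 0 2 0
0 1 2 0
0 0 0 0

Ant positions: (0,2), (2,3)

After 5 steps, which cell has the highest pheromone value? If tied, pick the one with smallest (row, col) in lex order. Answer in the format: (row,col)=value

Answer: (2,2)=3

Derivation:
Step 1: ant0:(0,2)->E->(0,3) | ant1:(2,3)->W->(2,2)
  grid max=3 at (2,2)
Step 2: ant0:(0,3)->S->(1,3) | ant1:(2,2)->S->(3,2)
  grid max=2 at (2,2)
Step 3: ant0:(1,3)->N->(0,3) | ant1:(3,2)->N->(2,2)
  grid max=3 at (2,2)
Step 4: ant0:(0,3)->S->(1,3) | ant1:(2,2)->S->(3,2)
  grid max=2 at (2,2)
Step 5: ant0:(1,3)->N->(0,3) | ant1:(3,2)->N->(2,2)
  grid max=3 at (2,2)
Final grid:
  0 0 0 1
  0 0 0 0
  0 0 3 0
  0 0 1 0
  0 0 0 0
Max pheromone 3 at (2,2)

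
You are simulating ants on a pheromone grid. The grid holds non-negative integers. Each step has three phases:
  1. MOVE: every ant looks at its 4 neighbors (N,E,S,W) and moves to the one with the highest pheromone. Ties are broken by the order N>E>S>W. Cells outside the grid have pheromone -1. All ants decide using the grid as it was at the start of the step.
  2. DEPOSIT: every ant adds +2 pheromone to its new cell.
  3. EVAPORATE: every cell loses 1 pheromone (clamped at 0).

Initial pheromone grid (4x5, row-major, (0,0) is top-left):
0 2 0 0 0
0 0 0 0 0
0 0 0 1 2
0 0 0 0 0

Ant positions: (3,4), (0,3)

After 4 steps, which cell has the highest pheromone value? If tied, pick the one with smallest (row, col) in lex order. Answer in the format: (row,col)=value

Step 1: ant0:(3,4)->N->(2,4) | ant1:(0,3)->E->(0,4)
  grid max=3 at (2,4)
Step 2: ant0:(2,4)->N->(1,4) | ant1:(0,4)->S->(1,4)
  grid max=3 at (1,4)
Step 3: ant0:(1,4)->S->(2,4) | ant1:(1,4)->S->(2,4)
  grid max=5 at (2,4)
Step 4: ant0:(2,4)->N->(1,4) | ant1:(2,4)->N->(1,4)
  grid max=5 at (1,4)
Final grid:
  0 0 0 0 0
  0 0 0 0 5
  0 0 0 0 4
  0 0 0 0 0
Max pheromone 5 at (1,4)

Answer: (1,4)=5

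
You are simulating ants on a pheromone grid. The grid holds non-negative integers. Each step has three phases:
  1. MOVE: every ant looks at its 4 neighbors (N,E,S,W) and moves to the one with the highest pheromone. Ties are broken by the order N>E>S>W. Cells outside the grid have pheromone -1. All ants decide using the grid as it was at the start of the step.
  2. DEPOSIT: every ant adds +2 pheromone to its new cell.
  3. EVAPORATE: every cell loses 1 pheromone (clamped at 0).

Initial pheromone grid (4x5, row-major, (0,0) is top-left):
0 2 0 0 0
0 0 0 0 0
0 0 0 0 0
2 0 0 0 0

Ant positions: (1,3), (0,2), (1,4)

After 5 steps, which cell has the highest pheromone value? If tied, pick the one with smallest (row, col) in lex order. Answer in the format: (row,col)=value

Answer: (0,3)=9

Derivation:
Step 1: ant0:(1,3)->N->(0,3) | ant1:(0,2)->W->(0,1) | ant2:(1,4)->N->(0,4)
  grid max=3 at (0,1)
Step 2: ant0:(0,3)->E->(0,4) | ant1:(0,1)->E->(0,2) | ant2:(0,4)->W->(0,3)
  grid max=2 at (0,1)
Step 3: ant0:(0,4)->W->(0,3) | ant1:(0,2)->E->(0,3) | ant2:(0,3)->E->(0,4)
  grid max=5 at (0,3)
Step 4: ant0:(0,3)->E->(0,4) | ant1:(0,3)->E->(0,4) | ant2:(0,4)->W->(0,3)
  grid max=6 at (0,3)
Step 5: ant0:(0,4)->W->(0,3) | ant1:(0,4)->W->(0,3) | ant2:(0,3)->E->(0,4)
  grid max=9 at (0,3)
Final grid:
  0 0 0 9 7
  0 0 0 0 0
  0 0 0 0 0
  0 0 0 0 0
Max pheromone 9 at (0,3)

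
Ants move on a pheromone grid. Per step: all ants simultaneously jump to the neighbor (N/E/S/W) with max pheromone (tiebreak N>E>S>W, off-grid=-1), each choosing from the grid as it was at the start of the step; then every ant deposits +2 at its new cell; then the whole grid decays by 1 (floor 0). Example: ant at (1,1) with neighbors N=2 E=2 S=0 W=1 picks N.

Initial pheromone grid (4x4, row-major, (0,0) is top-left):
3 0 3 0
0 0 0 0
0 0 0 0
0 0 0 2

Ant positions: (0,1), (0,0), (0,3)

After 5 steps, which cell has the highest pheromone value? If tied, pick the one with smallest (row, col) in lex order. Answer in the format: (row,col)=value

Step 1: ant0:(0,1)->E->(0,2) | ant1:(0,0)->E->(0,1) | ant2:(0,3)->W->(0,2)
  grid max=6 at (0,2)
Step 2: ant0:(0,2)->W->(0,1) | ant1:(0,1)->E->(0,2) | ant2:(0,2)->W->(0,1)
  grid max=7 at (0,2)
Step 3: ant0:(0,1)->E->(0,2) | ant1:(0,2)->W->(0,1) | ant2:(0,1)->E->(0,2)
  grid max=10 at (0,2)
Step 4: ant0:(0,2)->W->(0,1) | ant1:(0,1)->E->(0,2) | ant2:(0,2)->W->(0,1)
  grid max=11 at (0,2)
Step 5: ant0:(0,1)->E->(0,2) | ant1:(0,2)->W->(0,1) | ant2:(0,1)->E->(0,2)
  grid max=14 at (0,2)
Final grid:
  0 9 14 0
  0 0 0 0
  0 0 0 0
  0 0 0 0
Max pheromone 14 at (0,2)

Answer: (0,2)=14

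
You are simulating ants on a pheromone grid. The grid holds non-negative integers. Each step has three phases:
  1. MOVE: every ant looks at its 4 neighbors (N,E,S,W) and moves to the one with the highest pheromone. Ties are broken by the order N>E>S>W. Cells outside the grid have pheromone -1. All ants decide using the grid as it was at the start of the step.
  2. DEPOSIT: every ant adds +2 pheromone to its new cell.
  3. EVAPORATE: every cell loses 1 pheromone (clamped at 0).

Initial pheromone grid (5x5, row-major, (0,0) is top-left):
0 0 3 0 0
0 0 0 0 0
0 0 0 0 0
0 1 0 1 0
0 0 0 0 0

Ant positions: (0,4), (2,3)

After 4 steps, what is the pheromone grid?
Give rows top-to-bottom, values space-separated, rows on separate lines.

After step 1: ants at (1,4),(3,3)
  0 0 2 0 0
  0 0 0 0 1
  0 0 0 0 0
  0 0 0 2 0
  0 0 0 0 0
After step 2: ants at (0,4),(2,3)
  0 0 1 0 1
  0 0 0 0 0
  0 0 0 1 0
  0 0 0 1 0
  0 0 0 0 0
After step 3: ants at (1,4),(3,3)
  0 0 0 0 0
  0 0 0 0 1
  0 0 0 0 0
  0 0 0 2 0
  0 0 0 0 0
After step 4: ants at (0,4),(2,3)
  0 0 0 0 1
  0 0 0 0 0
  0 0 0 1 0
  0 0 0 1 0
  0 0 0 0 0

0 0 0 0 1
0 0 0 0 0
0 0 0 1 0
0 0 0 1 0
0 0 0 0 0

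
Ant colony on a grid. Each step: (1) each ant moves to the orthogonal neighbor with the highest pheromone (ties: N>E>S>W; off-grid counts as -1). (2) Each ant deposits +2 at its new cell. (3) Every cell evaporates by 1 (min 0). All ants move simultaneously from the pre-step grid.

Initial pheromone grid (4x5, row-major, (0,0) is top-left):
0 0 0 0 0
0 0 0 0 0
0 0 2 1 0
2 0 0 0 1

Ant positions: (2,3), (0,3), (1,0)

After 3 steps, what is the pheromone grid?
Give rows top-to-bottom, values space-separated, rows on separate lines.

After step 1: ants at (2,2),(0,4),(0,0)
  1 0 0 0 1
  0 0 0 0 0
  0 0 3 0 0
  1 0 0 0 0
After step 2: ants at (1,2),(1,4),(0,1)
  0 1 0 0 0
  0 0 1 0 1
  0 0 2 0 0
  0 0 0 0 0
After step 3: ants at (2,2),(0,4),(0,2)
  0 0 1 0 1
  0 0 0 0 0
  0 0 3 0 0
  0 0 0 0 0

0 0 1 0 1
0 0 0 0 0
0 0 3 0 0
0 0 0 0 0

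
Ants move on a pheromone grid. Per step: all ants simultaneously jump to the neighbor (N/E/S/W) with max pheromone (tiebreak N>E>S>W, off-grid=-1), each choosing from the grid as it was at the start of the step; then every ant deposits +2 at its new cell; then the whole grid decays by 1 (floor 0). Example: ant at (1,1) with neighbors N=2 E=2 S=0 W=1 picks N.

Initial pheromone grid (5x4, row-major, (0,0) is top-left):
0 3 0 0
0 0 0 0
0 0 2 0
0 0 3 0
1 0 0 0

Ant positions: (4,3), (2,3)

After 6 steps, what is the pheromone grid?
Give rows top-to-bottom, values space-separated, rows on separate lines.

After step 1: ants at (3,3),(2,2)
  0 2 0 0
  0 0 0 0
  0 0 3 0
  0 0 2 1
  0 0 0 0
After step 2: ants at (3,2),(3,2)
  0 1 0 0
  0 0 0 0
  0 0 2 0
  0 0 5 0
  0 0 0 0
After step 3: ants at (2,2),(2,2)
  0 0 0 0
  0 0 0 0
  0 0 5 0
  0 0 4 0
  0 0 0 0
After step 4: ants at (3,2),(3,2)
  0 0 0 0
  0 0 0 0
  0 0 4 0
  0 0 7 0
  0 0 0 0
After step 5: ants at (2,2),(2,2)
  0 0 0 0
  0 0 0 0
  0 0 7 0
  0 0 6 0
  0 0 0 0
After step 6: ants at (3,2),(3,2)
  0 0 0 0
  0 0 0 0
  0 0 6 0
  0 0 9 0
  0 0 0 0

0 0 0 0
0 0 0 0
0 0 6 0
0 0 9 0
0 0 0 0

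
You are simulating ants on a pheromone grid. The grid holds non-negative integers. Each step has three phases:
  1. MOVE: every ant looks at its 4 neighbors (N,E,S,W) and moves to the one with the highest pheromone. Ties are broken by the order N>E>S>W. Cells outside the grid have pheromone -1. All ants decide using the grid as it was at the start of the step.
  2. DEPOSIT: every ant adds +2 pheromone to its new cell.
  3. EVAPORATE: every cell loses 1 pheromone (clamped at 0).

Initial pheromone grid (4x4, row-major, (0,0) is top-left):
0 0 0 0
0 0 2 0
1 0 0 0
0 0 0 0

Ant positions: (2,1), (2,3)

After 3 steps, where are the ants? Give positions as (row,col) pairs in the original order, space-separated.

Step 1: ant0:(2,1)->W->(2,0) | ant1:(2,3)->N->(1,3)
  grid max=2 at (2,0)
Step 2: ant0:(2,0)->N->(1,0) | ant1:(1,3)->W->(1,2)
  grid max=2 at (1,2)
Step 3: ant0:(1,0)->S->(2,0) | ant1:(1,2)->N->(0,2)
  grid max=2 at (2,0)

(2,0) (0,2)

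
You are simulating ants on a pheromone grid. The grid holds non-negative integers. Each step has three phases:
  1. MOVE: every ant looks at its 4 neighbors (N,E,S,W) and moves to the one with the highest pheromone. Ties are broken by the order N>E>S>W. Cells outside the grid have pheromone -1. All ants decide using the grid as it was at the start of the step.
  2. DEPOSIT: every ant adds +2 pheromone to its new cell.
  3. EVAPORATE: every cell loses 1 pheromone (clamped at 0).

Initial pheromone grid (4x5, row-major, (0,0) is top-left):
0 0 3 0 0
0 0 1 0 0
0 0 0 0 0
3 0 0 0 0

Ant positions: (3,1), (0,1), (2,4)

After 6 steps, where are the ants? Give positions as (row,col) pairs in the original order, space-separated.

Step 1: ant0:(3,1)->W->(3,0) | ant1:(0,1)->E->(0,2) | ant2:(2,4)->N->(1,4)
  grid max=4 at (0,2)
Step 2: ant0:(3,0)->N->(2,0) | ant1:(0,2)->E->(0,3) | ant2:(1,4)->N->(0,4)
  grid max=3 at (0,2)
Step 3: ant0:(2,0)->S->(3,0) | ant1:(0,3)->W->(0,2) | ant2:(0,4)->W->(0,3)
  grid max=4 at (0,2)
Step 4: ant0:(3,0)->N->(2,0) | ant1:(0,2)->E->(0,3) | ant2:(0,3)->W->(0,2)
  grid max=5 at (0,2)
Step 5: ant0:(2,0)->S->(3,0) | ant1:(0,3)->W->(0,2) | ant2:(0,2)->E->(0,3)
  grid max=6 at (0,2)
Step 6: ant0:(3,0)->N->(2,0) | ant1:(0,2)->E->(0,3) | ant2:(0,3)->W->(0,2)
  grid max=7 at (0,2)

(2,0) (0,3) (0,2)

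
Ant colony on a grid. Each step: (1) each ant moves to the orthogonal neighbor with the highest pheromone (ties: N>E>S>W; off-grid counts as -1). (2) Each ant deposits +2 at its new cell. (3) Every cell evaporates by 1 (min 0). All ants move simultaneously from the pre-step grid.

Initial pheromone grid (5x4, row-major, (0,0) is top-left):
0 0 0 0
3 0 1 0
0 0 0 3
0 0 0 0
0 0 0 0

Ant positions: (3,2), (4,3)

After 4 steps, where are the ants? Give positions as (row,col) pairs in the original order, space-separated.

Step 1: ant0:(3,2)->N->(2,2) | ant1:(4,3)->N->(3,3)
  grid max=2 at (1,0)
Step 2: ant0:(2,2)->E->(2,3) | ant1:(3,3)->N->(2,3)
  grid max=5 at (2,3)
Step 3: ant0:(2,3)->N->(1,3) | ant1:(2,3)->N->(1,3)
  grid max=4 at (2,3)
Step 4: ant0:(1,3)->S->(2,3) | ant1:(1,3)->S->(2,3)
  grid max=7 at (2,3)

(2,3) (2,3)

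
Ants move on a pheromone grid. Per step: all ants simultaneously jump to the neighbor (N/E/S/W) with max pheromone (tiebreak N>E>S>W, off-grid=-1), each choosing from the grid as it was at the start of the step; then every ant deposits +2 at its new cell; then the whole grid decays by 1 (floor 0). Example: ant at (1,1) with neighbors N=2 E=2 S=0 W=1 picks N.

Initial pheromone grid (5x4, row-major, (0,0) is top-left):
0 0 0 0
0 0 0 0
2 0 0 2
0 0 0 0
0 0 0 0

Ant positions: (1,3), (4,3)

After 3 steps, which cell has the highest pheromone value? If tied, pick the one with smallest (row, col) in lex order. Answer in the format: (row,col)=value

Answer: (2,3)=5

Derivation:
Step 1: ant0:(1,3)->S->(2,3) | ant1:(4,3)->N->(3,3)
  grid max=3 at (2,3)
Step 2: ant0:(2,3)->S->(3,3) | ant1:(3,3)->N->(2,3)
  grid max=4 at (2,3)
Step 3: ant0:(3,3)->N->(2,3) | ant1:(2,3)->S->(3,3)
  grid max=5 at (2,3)
Final grid:
  0 0 0 0
  0 0 0 0
  0 0 0 5
  0 0 0 3
  0 0 0 0
Max pheromone 5 at (2,3)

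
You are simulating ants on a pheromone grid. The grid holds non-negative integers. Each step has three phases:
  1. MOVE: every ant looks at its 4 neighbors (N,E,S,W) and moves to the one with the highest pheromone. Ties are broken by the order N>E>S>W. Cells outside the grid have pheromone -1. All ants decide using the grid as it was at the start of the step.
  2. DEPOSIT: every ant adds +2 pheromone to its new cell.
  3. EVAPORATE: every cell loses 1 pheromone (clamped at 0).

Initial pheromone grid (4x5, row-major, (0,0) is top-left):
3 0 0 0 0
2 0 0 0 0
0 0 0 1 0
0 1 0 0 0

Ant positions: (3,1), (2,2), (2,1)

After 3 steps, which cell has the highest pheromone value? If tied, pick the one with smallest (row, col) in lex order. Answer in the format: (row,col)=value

Step 1: ant0:(3,1)->N->(2,1) | ant1:(2,2)->E->(2,3) | ant2:(2,1)->S->(3,1)
  grid max=2 at (0,0)
Step 2: ant0:(2,1)->S->(3,1) | ant1:(2,3)->N->(1,3) | ant2:(3,1)->N->(2,1)
  grid max=3 at (3,1)
Step 3: ant0:(3,1)->N->(2,1) | ant1:(1,3)->S->(2,3) | ant2:(2,1)->S->(3,1)
  grid max=4 at (3,1)
Final grid:
  0 0 0 0 0
  0 0 0 0 0
  0 3 0 2 0
  0 4 0 0 0
Max pheromone 4 at (3,1)

Answer: (3,1)=4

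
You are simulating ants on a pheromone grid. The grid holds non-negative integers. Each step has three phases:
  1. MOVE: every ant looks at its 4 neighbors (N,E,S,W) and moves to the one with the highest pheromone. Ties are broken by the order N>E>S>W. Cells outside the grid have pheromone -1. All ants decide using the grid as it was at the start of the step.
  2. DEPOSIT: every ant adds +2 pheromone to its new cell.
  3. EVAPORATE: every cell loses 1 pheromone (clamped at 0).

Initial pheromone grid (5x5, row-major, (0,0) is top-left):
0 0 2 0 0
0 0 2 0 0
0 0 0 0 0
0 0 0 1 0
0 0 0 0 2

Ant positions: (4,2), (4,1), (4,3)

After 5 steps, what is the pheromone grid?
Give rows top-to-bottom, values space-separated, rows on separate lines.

After step 1: ants at (3,2),(3,1),(4,4)
  0 0 1 0 0
  0 0 1 0 0
  0 0 0 0 0
  0 1 1 0 0
  0 0 0 0 3
After step 2: ants at (3,1),(3,2),(3,4)
  0 0 0 0 0
  0 0 0 0 0
  0 0 0 0 0
  0 2 2 0 1
  0 0 0 0 2
After step 3: ants at (3,2),(3,1),(4,4)
  0 0 0 0 0
  0 0 0 0 0
  0 0 0 0 0
  0 3 3 0 0
  0 0 0 0 3
After step 4: ants at (3,1),(3,2),(3,4)
  0 0 0 0 0
  0 0 0 0 0
  0 0 0 0 0
  0 4 4 0 1
  0 0 0 0 2
After step 5: ants at (3,2),(3,1),(4,4)
  0 0 0 0 0
  0 0 0 0 0
  0 0 0 0 0
  0 5 5 0 0
  0 0 0 0 3

0 0 0 0 0
0 0 0 0 0
0 0 0 0 0
0 5 5 0 0
0 0 0 0 3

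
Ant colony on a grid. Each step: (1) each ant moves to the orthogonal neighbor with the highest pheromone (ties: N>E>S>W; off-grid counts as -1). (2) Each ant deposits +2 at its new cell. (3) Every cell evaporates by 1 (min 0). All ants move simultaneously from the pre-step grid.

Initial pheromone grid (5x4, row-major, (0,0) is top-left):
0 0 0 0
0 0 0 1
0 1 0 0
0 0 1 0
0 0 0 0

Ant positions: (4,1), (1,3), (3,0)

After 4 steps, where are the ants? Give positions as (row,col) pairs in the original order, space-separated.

Step 1: ant0:(4,1)->N->(3,1) | ant1:(1,3)->N->(0,3) | ant2:(3,0)->N->(2,0)
  grid max=1 at (0,3)
Step 2: ant0:(3,1)->N->(2,1) | ant1:(0,3)->S->(1,3) | ant2:(2,0)->N->(1,0)
  grid max=1 at (1,0)
Step 3: ant0:(2,1)->N->(1,1) | ant1:(1,3)->N->(0,3) | ant2:(1,0)->N->(0,0)
  grid max=1 at (0,0)
Step 4: ant0:(1,1)->N->(0,1) | ant1:(0,3)->S->(1,3) | ant2:(0,0)->E->(0,1)
  grid max=3 at (0,1)

(0,1) (1,3) (0,1)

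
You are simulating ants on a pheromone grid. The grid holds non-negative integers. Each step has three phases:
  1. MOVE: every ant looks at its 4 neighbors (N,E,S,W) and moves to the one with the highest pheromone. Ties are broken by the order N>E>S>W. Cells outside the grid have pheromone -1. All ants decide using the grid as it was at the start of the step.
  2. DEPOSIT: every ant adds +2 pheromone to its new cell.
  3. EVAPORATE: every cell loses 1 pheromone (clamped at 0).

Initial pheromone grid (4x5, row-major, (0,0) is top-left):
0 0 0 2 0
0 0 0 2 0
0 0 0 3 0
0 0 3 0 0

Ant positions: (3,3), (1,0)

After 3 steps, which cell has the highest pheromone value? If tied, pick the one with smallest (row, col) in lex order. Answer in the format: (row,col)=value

Step 1: ant0:(3,3)->N->(2,3) | ant1:(1,0)->N->(0,0)
  grid max=4 at (2,3)
Step 2: ant0:(2,3)->N->(1,3) | ant1:(0,0)->E->(0,1)
  grid max=3 at (2,3)
Step 3: ant0:(1,3)->S->(2,3) | ant1:(0,1)->E->(0,2)
  grid max=4 at (2,3)
Final grid:
  0 0 1 0 0
  0 0 0 1 0
  0 0 0 4 0
  0 0 0 0 0
Max pheromone 4 at (2,3)

Answer: (2,3)=4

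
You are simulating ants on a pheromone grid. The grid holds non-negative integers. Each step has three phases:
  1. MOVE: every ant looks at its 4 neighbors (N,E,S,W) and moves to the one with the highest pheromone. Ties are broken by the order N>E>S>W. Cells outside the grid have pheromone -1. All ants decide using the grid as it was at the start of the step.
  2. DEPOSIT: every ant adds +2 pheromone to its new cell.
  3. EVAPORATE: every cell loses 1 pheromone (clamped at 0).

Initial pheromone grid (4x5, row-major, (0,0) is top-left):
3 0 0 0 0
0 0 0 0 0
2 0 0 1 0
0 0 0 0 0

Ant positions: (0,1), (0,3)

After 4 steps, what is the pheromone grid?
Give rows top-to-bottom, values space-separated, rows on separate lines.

After step 1: ants at (0,0),(0,4)
  4 0 0 0 1
  0 0 0 0 0
  1 0 0 0 0
  0 0 0 0 0
After step 2: ants at (0,1),(1,4)
  3 1 0 0 0
  0 0 0 0 1
  0 0 0 0 0
  0 0 0 0 0
After step 3: ants at (0,0),(0,4)
  4 0 0 0 1
  0 0 0 0 0
  0 0 0 0 0
  0 0 0 0 0
After step 4: ants at (0,1),(1,4)
  3 1 0 0 0
  0 0 0 0 1
  0 0 0 0 0
  0 0 0 0 0

3 1 0 0 0
0 0 0 0 1
0 0 0 0 0
0 0 0 0 0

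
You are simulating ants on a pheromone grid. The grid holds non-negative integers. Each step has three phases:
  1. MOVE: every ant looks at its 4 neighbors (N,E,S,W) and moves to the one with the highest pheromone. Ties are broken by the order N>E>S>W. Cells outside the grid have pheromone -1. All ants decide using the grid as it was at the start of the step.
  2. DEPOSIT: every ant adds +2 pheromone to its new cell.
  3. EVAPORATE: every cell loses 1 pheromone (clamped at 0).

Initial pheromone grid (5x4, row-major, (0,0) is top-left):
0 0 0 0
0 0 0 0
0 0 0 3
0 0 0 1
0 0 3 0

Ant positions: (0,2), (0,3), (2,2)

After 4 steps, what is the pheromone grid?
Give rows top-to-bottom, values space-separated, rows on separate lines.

After step 1: ants at (0,3),(1,3),(2,3)
  0 0 0 1
  0 0 0 1
  0 0 0 4
  0 0 0 0
  0 0 2 0
After step 2: ants at (1,3),(2,3),(1,3)
  0 0 0 0
  0 0 0 4
  0 0 0 5
  0 0 0 0
  0 0 1 0
After step 3: ants at (2,3),(1,3),(2,3)
  0 0 0 0
  0 0 0 5
  0 0 0 8
  0 0 0 0
  0 0 0 0
After step 4: ants at (1,3),(2,3),(1,3)
  0 0 0 0
  0 0 0 8
  0 0 0 9
  0 0 0 0
  0 0 0 0

0 0 0 0
0 0 0 8
0 0 0 9
0 0 0 0
0 0 0 0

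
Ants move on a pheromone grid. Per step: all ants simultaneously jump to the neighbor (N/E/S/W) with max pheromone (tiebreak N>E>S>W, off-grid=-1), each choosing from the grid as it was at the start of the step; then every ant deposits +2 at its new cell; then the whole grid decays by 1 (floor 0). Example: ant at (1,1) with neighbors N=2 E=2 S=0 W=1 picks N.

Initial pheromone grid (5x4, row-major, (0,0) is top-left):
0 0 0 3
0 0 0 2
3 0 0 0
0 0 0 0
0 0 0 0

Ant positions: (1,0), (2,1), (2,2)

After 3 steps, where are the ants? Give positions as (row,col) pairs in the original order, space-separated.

Step 1: ant0:(1,0)->S->(2,0) | ant1:(2,1)->W->(2,0) | ant2:(2,2)->N->(1,2)
  grid max=6 at (2,0)
Step 2: ant0:(2,0)->N->(1,0) | ant1:(2,0)->N->(1,0) | ant2:(1,2)->E->(1,3)
  grid max=5 at (2,0)
Step 3: ant0:(1,0)->S->(2,0) | ant1:(1,0)->S->(2,0) | ant2:(1,3)->N->(0,3)
  grid max=8 at (2,0)

(2,0) (2,0) (0,3)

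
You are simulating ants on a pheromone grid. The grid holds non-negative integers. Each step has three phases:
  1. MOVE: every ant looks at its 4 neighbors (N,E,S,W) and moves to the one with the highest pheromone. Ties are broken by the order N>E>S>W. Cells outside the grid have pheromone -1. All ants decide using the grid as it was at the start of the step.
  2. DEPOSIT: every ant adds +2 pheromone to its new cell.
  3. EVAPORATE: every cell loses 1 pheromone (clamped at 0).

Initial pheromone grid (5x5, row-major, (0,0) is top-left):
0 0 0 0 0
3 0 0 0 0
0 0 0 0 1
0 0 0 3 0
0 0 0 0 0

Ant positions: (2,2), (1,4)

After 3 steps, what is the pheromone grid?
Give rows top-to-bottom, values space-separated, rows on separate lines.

After step 1: ants at (1,2),(2,4)
  0 0 0 0 0
  2 0 1 0 0
  0 0 0 0 2
  0 0 0 2 0
  0 0 0 0 0
After step 2: ants at (0,2),(1,4)
  0 0 1 0 0
  1 0 0 0 1
  0 0 0 0 1
  0 0 0 1 0
  0 0 0 0 0
After step 3: ants at (0,3),(2,4)
  0 0 0 1 0
  0 0 0 0 0
  0 0 0 0 2
  0 0 0 0 0
  0 0 0 0 0

0 0 0 1 0
0 0 0 0 0
0 0 0 0 2
0 0 0 0 0
0 0 0 0 0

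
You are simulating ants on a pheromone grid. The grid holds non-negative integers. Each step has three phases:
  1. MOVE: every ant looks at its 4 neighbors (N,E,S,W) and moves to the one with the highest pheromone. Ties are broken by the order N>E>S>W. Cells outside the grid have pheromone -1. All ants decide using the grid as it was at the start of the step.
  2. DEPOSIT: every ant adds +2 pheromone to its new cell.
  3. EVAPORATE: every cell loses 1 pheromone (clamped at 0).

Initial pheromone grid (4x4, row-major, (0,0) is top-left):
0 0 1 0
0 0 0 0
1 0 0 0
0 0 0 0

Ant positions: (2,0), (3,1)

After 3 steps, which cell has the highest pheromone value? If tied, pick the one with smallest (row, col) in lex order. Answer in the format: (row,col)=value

Answer: (0,1)=3

Derivation:
Step 1: ant0:(2,0)->N->(1,0) | ant1:(3,1)->N->(2,1)
  grid max=1 at (1,0)
Step 2: ant0:(1,0)->N->(0,0) | ant1:(2,1)->N->(1,1)
  grid max=1 at (0,0)
Step 3: ant0:(0,0)->E->(0,1) | ant1:(1,1)->N->(0,1)
  grid max=3 at (0,1)
Final grid:
  0 3 0 0
  0 0 0 0
  0 0 0 0
  0 0 0 0
Max pheromone 3 at (0,1)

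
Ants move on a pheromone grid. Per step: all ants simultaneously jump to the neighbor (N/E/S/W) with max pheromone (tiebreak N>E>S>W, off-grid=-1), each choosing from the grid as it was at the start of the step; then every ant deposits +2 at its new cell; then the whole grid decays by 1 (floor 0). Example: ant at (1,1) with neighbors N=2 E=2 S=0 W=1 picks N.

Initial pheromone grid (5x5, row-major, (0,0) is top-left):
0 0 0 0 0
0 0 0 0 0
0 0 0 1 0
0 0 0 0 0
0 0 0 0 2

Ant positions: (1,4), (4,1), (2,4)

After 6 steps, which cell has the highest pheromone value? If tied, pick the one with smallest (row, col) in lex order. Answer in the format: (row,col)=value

Step 1: ant0:(1,4)->N->(0,4) | ant1:(4,1)->N->(3,1) | ant2:(2,4)->W->(2,3)
  grid max=2 at (2,3)
Step 2: ant0:(0,4)->S->(1,4) | ant1:(3,1)->N->(2,1) | ant2:(2,3)->N->(1,3)
  grid max=1 at (1,3)
Step 3: ant0:(1,4)->W->(1,3) | ant1:(2,1)->N->(1,1) | ant2:(1,3)->E->(1,4)
  grid max=2 at (1,3)
Step 4: ant0:(1,3)->E->(1,4) | ant1:(1,1)->N->(0,1) | ant2:(1,4)->W->(1,3)
  grid max=3 at (1,3)
Step 5: ant0:(1,4)->W->(1,3) | ant1:(0,1)->E->(0,2) | ant2:(1,3)->E->(1,4)
  grid max=4 at (1,3)
Step 6: ant0:(1,3)->E->(1,4) | ant1:(0,2)->E->(0,3) | ant2:(1,4)->W->(1,3)
  grid max=5 at (1,3)
Final grid:
  0 0 0 1 0
  0 0 0 5 5
  0 0 0 0 0
  0 0 0 0 0
  0 0 0 0 0
Max pheromone 5 at (1,3)

Answer: (1,3)=5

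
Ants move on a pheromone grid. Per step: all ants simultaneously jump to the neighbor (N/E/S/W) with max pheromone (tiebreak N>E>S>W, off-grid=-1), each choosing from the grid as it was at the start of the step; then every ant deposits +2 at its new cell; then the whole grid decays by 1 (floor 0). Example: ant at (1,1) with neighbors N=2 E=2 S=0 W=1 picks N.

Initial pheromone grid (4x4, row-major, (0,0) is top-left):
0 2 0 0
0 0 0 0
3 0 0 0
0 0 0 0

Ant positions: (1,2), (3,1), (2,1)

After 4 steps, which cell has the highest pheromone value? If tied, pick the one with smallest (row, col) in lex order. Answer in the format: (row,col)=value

Answer: (2,0)=7

Derivation:
Step 1: ant0:(1,2)->N->(0,2) | ant1:(3,1)->N->(2,1) | ant2:(2,1)->W->(2,0)
  grid max=4 at (2,0)
Step 2: ant0:(0,2)->W->(0,1) | ant1:(2,1)->W->(2,0) | ant2:(2,0)->E->(2,1)
  grid max=5 at (2,0)
Step 3: ant0:(0,1)->E->(0,2) | ant1:(2,0)->E->(2,1) | ant2:(2,1)->W->(2,0)
  grid max=6 at (2,0)
Step 4: ant0:(0,2)->W->(0,1) | ant1:(2,1)->W->(2,0) | ant2:(2,0)->E->(2,1)
  grid max=7 at (2,0)
Final grid:
  0 2 0 0
  0 0 0 0
  7 4 0 0
  0 0 0 0
Max pheromone 7 at (2,0)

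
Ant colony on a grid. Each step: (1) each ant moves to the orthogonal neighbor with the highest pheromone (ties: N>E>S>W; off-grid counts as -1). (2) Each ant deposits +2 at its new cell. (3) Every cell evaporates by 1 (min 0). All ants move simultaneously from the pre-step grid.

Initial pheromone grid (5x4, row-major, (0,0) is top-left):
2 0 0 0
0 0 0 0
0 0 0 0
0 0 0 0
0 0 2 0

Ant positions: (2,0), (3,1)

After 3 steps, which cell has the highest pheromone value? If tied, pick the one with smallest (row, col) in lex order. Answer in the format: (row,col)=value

Step 1: ant0:(2,0)->N->(1,0) | ant1:(3,1)->N->(2,1)
  grid max=1 at (0,0)
Step 2: ant0:(1,0)->N->(0,0) | ant1:(2,1)->N->(1,1)
  grid max=2 at (0,0)
Step 3: ant0:(0,0)->E->(0,1) | ant1:(1,1)->N->(0,1)
  grid max=3 at (0,1)
Final grid:
  1 3 0 0
  0 0 0 0
  0 0 0 0
  0 0 0 0
  0 0 0 0
Max pheromone 3 at (0,1)

Answer: (0,1)=3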